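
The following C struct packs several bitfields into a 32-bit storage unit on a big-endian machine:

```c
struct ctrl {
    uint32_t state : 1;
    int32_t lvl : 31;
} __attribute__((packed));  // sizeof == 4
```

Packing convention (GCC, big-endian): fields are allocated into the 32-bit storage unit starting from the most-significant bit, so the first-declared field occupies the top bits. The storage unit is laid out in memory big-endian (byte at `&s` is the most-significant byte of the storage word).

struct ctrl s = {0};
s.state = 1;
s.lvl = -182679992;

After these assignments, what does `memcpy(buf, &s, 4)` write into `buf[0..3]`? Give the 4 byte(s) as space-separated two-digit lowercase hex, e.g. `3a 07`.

f5 1c 86 48

state (1b) val=1 bits=0x1 at bit 31: 0x80000000
lvl (31b) val=-182679992 bits=0x751c8648 at bit 0: 0xf51c8648
word = 0xf51c8648 → big-endian bytes:
  [0]=0xf5  [1]=0x1c  [2]=0x86  [3]=0x48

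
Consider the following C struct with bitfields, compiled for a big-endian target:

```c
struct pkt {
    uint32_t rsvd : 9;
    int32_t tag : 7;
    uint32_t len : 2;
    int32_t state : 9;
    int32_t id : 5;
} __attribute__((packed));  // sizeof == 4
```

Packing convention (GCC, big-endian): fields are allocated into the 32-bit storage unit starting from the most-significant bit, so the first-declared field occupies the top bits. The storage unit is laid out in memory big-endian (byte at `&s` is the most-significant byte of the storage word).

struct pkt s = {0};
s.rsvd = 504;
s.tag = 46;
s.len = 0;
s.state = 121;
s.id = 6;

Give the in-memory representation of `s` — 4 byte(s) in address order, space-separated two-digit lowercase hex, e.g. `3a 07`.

[23+:9] rsvd=504 & 0x1ff = 0x1f8; word=0xfc000000
[16+:7] tag=46 & 0x7f = 0x2e; word=0xfc2e0000
[14+:2] len=0 & 0x3 = 0x0; word=0xfc2e0000
[5+:9] state=121 & 0x1ff = 0x79; word=0xfc2e0f20
[0+:5] id=6 & 0x1f = 0x6; word=0xfc2e0f26
word = 0xfc2e0f26 → big-endian bytes:
  [0]=0xfc  [1]=0x2e  [2]=0x0f  [3]=0x26

fc 2e 0f 26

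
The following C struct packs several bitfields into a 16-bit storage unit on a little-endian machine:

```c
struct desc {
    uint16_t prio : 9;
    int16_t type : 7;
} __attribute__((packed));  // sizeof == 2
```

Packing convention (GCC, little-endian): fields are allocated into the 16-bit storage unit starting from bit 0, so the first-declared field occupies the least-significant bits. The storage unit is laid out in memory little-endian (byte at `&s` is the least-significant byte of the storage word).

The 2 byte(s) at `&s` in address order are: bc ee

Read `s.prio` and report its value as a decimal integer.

188

[0]=0xbc [1]=0xee (little-endian) → word 0xeebc
prio:9 @ bit 0 → (0xeebc>>0)&0x1ff = 0xbc  ←
type:7 @ bit 9 → (0xeebc>>9)&0x7f = 0x77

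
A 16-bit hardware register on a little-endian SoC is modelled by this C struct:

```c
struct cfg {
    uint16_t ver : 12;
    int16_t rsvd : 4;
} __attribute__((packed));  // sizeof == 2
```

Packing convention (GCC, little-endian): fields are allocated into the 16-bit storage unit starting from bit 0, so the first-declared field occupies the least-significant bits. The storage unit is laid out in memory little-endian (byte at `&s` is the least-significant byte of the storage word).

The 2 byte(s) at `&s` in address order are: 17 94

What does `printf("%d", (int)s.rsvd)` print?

[0]=0x17 [1]=0x94 (little-endian) → word 0x9417
ver:12 @ bit 0 → (0x9417>>0)&0xfff = 0x417
rsvd:4 @ bit 12 → (0x9417>>12)&0xf = 0x9  ←
rsvd signed 4b, MSB=1: 9 - 16 = -7

-7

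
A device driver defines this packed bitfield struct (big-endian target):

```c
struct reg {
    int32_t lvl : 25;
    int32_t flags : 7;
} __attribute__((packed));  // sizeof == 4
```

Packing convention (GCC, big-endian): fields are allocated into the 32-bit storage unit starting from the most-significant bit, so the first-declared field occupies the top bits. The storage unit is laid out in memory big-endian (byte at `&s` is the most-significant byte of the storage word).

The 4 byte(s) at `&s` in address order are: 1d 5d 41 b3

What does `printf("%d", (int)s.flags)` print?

51

[0]=0x1d [1]=0x5d [2]=0x41 [3]=0xb3 (big-endian) → word 0x1d5d41b3
lvl [7+:25] = (word>>7) & 0x1ffffff = 3848835
flags [0+:7] = (word>>0) & 0x7f = 51  ←
flags signed 7b, MSB=0: value = 51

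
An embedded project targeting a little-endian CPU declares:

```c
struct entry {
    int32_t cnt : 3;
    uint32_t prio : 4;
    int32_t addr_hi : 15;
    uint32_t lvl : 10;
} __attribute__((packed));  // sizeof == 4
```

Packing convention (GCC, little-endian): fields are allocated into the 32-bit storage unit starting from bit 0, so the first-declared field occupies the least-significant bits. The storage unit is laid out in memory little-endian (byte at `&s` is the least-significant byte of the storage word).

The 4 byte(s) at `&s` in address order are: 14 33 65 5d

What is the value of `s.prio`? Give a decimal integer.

2

[0]=0x14 [1]=0x33 [2]=0x65 [3]=0x5d (little-endian) → word 0x5d653314
cnt [0+:3] = (word>>0) & 0x7 = 4
prio [3+:4] = (word>>3) & 0xf = 2  ←
addr_hi [7+:15] = (word>>7) & 0x7fff = 19046
lvl [22+:10] = (word>>22) & 0x3ff = 373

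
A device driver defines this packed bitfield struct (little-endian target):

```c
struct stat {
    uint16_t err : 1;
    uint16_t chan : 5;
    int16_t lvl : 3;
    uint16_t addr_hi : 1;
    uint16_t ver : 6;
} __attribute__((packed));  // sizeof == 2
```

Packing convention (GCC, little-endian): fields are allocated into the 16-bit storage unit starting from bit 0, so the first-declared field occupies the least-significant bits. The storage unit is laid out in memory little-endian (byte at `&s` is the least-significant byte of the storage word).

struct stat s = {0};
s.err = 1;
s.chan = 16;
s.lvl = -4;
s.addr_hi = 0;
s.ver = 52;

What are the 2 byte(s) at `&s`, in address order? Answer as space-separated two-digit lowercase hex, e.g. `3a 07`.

21 d1

[0+:1] err=1 & 0x1 = 0x1; word=0x0001
[1+:5] chan=16 & 0x1f = 0x10; word=0x0021
[6+:3] lvl=-4 & 0x7 = 0x4; word=0x0121
[9+:1] addr_hi=0 & 0x1 = 0x0; word=0x0121
[10+:6] ver=52 & 0x3f = 0x34; word=0xd121
word = 0xd121 → little-endian bytes:
  [0]=0x21  [1]=0xd1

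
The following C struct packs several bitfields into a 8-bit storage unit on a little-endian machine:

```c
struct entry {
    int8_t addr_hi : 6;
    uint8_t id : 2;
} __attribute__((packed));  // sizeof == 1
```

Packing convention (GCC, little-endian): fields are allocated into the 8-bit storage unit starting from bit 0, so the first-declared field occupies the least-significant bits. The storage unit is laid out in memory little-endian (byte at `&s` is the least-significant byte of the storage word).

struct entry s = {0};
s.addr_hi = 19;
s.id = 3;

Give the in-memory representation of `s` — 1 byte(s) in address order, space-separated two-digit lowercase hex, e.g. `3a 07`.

d3

[0+:6] addr_hi=19 & 0x3f = 0x13; word=0x13
[6+:2] id=3 & 0x3 = 0x3; word=0xd3
word = 0xd3 → little-endian bytes:
  [0]=0xd3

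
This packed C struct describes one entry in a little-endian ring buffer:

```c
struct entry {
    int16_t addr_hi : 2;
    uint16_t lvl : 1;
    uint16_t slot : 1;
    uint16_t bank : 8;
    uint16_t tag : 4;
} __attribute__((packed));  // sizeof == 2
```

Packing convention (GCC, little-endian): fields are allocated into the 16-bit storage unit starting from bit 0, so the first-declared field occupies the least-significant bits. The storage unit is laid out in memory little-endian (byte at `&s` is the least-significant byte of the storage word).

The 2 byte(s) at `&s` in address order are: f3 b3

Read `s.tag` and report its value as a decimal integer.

[0]=0xf3 [1]=0xb3 (little-endian) → word 0xb3f3
addr_hi:2 @ bit 0 → (0xb3f3>>0)&0x3 = 0x3
lvl:1 @ bit 2 → (0xb3f3>>2)&0x1 = 0x0
slot:1 @ bit 3 → (0xb3f3>>3)&0x1 = 0x0
bank:8 @ bit 4 → (0xb3f3>>4)&0xff = 0x3f
tag:4 @ bit 12 → (0xb3f3>>12)&0xf = 0xb  ←

11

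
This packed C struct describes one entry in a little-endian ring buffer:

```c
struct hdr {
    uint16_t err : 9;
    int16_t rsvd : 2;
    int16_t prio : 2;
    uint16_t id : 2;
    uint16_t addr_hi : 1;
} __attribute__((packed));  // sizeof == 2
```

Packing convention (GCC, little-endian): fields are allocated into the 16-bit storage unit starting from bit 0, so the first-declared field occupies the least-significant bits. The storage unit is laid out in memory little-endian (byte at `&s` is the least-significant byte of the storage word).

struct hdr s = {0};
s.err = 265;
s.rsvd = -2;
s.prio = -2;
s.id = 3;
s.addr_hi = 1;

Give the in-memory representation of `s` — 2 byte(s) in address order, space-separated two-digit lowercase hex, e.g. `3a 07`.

[0+:9] err=265 & 0x1ff = 0x109; word=0x0109
[9+:2] rsvd=-2 & 0x3 = 0x2; word=0x0509
[11+:2] prio=-2 & 0x3 = 0x2; word=0x1509
[13+:2] id=3 & 0x3 = 0x3; word=0x7509
[15+:1] addr_hi=1 & 0x1 = 0x1; word=0xf509
word = 0xf509 → little-endian bytes:
  [0]=0x09  [1]=0xf5

09 f5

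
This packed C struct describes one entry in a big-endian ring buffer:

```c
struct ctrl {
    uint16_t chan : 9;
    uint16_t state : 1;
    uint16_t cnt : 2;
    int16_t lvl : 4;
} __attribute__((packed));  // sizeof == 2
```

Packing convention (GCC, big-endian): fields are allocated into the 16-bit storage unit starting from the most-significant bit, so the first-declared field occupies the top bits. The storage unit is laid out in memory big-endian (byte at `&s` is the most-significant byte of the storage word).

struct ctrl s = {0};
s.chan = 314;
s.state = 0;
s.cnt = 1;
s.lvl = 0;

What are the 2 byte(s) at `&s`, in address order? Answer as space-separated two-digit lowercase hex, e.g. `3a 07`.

9d 10

chan (9b) val=314 bits=0x13a at bit 7: 0x9d00
state (1b) val=0 bits=0x0 at bit 6: 0x9d00
cnt (2b) val=1 bits=0x1 at bit 4: 0x9d10
lvl (4b) val=0 bits=0x0 at bit 0: 0x9d10
word = 0x9d10 → big-endian bytes:
  [0]=0x9d  [1]=0x10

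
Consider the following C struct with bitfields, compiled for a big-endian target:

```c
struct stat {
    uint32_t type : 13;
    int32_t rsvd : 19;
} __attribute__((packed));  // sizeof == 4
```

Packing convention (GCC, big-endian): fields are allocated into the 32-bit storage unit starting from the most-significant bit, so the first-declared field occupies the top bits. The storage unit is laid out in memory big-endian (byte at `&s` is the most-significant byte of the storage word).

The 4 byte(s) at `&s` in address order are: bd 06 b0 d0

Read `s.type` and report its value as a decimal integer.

[0]=0xbd [1]=0x06 [2]=0xb0 [3]=0xd0 (big-endian) → word 0xbd06b0d0
type [19+:13] = (word>>19) & 0x1fff = 6048  ←
rsvd [0+:19] = (word>>0) & 0x7ffff = 438480

6048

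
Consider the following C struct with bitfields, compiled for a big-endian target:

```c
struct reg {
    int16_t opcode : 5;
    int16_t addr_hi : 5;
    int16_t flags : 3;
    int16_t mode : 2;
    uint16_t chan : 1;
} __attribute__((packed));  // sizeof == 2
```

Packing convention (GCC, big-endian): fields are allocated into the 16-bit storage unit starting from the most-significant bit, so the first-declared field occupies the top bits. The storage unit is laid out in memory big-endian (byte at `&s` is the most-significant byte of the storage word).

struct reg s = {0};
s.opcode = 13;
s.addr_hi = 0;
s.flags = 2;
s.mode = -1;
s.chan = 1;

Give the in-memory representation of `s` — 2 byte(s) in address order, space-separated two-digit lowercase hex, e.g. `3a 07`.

[11+:5] opcode=13 & 0x1f = 0xd; word=0x6800
[6+:5] addr_hi=0 & 0x1f = 0x0; word=0x6800
[3+:3] flags=2 & 0x7 = 0x2; word=0x6810
[1+:2] mode=-1 & 0x3 = 0x3; word=0x6816
[0+:1] chan=1 & 0x1 = 0x1; word=0x6817
word = 0x6817 → big-endian bytes:
  [0]=0x68  [1]=0x17

68 17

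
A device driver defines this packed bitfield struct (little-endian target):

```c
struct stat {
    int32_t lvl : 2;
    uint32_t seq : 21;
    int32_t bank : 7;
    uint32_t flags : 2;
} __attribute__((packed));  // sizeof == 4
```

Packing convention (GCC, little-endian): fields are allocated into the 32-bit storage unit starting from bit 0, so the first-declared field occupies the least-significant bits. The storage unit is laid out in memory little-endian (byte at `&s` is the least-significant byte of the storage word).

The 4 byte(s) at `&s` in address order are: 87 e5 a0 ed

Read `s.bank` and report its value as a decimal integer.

[0]=0x87 [1]=0xe5 [2]=0xa0 [3]=0xed (little-endian) → word 0xeda0e587
lvl [0+:2] = (word>>0) & 0x3 = 3
seq [2+:21] = (word>>2) & 0x1fffff = 538977
bank [23+:7] = (word>>23) & 0x7f = 91  ←
flags [30+:2] = (word>>30) & 0x3 = 3
bank signed 7b, MSB=1: 91 - 128 = -37

-37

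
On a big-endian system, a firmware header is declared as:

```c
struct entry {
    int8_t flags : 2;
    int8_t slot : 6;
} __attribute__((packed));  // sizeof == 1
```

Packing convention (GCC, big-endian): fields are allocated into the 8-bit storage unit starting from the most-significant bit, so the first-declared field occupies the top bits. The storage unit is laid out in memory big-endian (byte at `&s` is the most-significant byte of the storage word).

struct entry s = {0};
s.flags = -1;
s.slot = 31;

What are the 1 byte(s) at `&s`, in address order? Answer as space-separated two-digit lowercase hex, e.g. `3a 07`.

[6+:2] flags=-1 & 0x3 = 0x3; word=0xc0
[0+:6] slot=31 & 0x3f = 0x1f; word=0xdf
word = 0xdf → big-endian bytes:
  [0]=0xdf

df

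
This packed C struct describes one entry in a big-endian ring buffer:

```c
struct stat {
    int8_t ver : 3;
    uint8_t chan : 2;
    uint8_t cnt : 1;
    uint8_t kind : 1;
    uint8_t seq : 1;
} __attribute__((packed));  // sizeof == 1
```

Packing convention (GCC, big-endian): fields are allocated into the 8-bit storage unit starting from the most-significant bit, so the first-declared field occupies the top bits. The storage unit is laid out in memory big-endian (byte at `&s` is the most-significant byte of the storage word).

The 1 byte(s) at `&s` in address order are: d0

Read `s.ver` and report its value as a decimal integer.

-2

[0]=0xd0 (big-endian) → word 0xd0
ver [5+:3] = (word>>5) & 0x7 = 6  ←
chan [3+:2] = (word>>3) & 0x3 = 2
cnt [2+:1] = (word>>2) & 0x1 = 0
kind [1+:1] = (word>>1) & 0x1 = 0
seq [0+:1] = (word>>0) & 0x1 = 0
ver signed 3b, MSB=1: 6 - 8 = -2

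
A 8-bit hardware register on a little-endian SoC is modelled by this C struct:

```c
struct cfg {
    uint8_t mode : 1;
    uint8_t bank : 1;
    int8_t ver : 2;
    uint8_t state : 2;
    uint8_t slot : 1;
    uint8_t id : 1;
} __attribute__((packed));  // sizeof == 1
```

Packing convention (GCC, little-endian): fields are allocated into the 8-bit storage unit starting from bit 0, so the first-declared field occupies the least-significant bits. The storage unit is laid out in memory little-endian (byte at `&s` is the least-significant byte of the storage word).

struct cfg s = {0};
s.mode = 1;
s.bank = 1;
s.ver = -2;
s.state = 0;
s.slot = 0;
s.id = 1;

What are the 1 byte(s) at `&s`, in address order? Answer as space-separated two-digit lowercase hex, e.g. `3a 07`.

8b

mode (1b) val=1 bits=0x1 at bit 0: 0x01
bank (1b) val=1 bits=0x1 at bit 1: 0x03
ver (2b) val=-2 bits=0x2 at bit 2: 0x0b
state (2b) val=0 bits=0x0 at bit 4: 0x0b
slot (1b) val=0 bits=0x0 at bit 6: 0x0b
id (1b) val=1 bits=0x1 at bit 7: 0x8b
word = 0x8b → little-endian bytes:
  [0]=0x8b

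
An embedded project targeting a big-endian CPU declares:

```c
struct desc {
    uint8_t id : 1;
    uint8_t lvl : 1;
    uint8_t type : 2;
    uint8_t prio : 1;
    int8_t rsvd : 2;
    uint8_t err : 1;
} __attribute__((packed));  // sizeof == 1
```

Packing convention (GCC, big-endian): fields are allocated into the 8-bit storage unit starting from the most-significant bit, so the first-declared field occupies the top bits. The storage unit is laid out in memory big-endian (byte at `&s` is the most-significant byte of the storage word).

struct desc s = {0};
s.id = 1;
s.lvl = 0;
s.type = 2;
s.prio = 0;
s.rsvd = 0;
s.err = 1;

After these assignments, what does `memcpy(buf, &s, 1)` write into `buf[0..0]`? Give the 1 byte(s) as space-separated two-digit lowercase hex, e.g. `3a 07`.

a1

id (1b) val=1 bits=0x1 at bit 7: 0x80
lvl (1b) val=0 bits=0x0 at bit 6: 0x80
type (2b) val=2 bits=0x2 at bit 4: 0xa0
prio (1b) val=0 bits=0x0 at bit 3: 0xa0
rsvd (2b) val=0 bits=0x0 at bit 1: 0xa0
err (1b) val=1 bits=0x1 at bit 0: 0xa1
word = 0xa1 → big-endian bytes:
  [0]=0xa1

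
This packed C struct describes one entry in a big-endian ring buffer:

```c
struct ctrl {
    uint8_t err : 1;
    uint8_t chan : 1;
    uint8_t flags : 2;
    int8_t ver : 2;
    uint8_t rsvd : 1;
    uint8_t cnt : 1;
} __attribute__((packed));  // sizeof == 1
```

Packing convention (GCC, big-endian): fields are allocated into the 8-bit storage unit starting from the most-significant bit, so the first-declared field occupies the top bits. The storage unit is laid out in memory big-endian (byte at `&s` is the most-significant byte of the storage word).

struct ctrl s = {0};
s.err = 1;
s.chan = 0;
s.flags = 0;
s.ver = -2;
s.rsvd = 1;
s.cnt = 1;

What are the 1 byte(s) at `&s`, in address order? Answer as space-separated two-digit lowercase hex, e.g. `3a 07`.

8b

err (1b) val=1 bits=0x1 at bit 7: 0x80
chan (1b) val=0 bits=0x0 at bit 6: 0x80
flags (2b) val=0 bits=0x0 at bit 4: 0x80
ver (2b) val=-2 bits=0x2 at bit 2: 0x88
rsvd (1b) val=1 bits=0x1 at bit 1: 0x8a
cnt (1b) val=1 bits=0x1 at bit 0: 0x8b
word = 0x8b → big-endian bytes:
  [0]=0x8b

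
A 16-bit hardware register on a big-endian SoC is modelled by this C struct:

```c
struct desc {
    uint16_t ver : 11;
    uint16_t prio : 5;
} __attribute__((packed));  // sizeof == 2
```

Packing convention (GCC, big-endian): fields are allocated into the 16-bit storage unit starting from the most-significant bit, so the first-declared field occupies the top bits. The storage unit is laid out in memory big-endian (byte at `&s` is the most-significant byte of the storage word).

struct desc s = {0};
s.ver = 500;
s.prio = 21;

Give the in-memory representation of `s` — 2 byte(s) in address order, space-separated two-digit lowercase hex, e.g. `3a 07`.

3e 95

ver (11b) val=500 bits=0x1f4 at bit 5: 0x3e80
prio (5b) val=21 bits=0x15 at bit 0: 0x3e95
word = 0x3e95 → big-endian bytes:
  [0]=0x3e  [1]=0x95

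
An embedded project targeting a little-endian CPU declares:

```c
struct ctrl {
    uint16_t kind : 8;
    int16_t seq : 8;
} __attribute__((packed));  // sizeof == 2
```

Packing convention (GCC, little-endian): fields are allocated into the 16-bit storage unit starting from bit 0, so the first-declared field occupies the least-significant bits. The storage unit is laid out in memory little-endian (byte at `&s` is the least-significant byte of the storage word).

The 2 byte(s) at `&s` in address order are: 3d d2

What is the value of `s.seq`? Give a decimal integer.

[0]=0x3d [1]=0xd2 (little-endian) → word 0xd23d
kind [0+:8] = (word>>0) & 0xff = 61
seq [8+:8] = (word>>8) & 0xff = 210  ←
seq signed 8b, MSB=1: 210 - 256 = -46

-46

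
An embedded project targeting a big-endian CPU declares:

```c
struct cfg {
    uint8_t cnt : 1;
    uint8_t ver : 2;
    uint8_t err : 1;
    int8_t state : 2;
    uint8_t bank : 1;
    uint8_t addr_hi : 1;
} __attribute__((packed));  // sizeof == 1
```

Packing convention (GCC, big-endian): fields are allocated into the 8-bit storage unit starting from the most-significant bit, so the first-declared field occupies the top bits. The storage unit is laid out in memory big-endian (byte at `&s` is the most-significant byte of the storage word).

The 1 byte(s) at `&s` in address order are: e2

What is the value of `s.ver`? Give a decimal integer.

3

[0]=0xe2 (big-endian) → word 0xe2
cnt [7+:1] = (word>>7) & 0x1 = 1
ver [5+:2] = (word>>5) & 0x3 = 3  ←
err [4+:1] = (word>>4) & 0x1 = 0
state [2+:2] = (word>>2) & 0x3 = 0
bank [1+:1] = (word>>1) & 0x1 = 1
addr_hi [0+:1] = (word>>0) & 0x1 = 0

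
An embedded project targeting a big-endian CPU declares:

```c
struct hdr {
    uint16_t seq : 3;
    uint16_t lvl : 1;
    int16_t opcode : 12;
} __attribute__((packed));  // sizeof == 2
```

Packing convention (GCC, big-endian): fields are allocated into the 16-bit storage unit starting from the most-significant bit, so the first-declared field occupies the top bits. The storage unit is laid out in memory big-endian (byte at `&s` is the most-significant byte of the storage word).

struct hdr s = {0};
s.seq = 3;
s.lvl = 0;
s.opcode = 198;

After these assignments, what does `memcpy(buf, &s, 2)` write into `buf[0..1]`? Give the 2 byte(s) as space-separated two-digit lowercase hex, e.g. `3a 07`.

seq (3b) val=3 bits=0x3 at bit 13: 0x6000
lvl (1b) val=0 bits=0x0 at bit 12: 0x6000
opcode (12b) val=198 bits=0xc6 at bit 0: 0x60c6
word = 0x60c6 → big-endian bytes:
  [0]=0x60  [1]=0xc6

60 c6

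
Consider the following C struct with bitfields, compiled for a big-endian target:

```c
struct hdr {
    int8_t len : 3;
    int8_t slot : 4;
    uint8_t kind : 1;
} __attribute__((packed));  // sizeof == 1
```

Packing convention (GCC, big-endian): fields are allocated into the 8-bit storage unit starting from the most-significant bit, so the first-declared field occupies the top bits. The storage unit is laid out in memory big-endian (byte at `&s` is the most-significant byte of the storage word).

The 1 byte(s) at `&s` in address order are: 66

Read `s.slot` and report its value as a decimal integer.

3

[0]=0x66 (big-endian) → word 0x66
len [5+:3] = (word>>5) & 0x7 = 3
slot [1+:4] = (word>>1) & 0xf = 3  ←
kind [0+:1] = (word>>0) & 0x1 = 0
slot signed 4b, MSB=0: value = 3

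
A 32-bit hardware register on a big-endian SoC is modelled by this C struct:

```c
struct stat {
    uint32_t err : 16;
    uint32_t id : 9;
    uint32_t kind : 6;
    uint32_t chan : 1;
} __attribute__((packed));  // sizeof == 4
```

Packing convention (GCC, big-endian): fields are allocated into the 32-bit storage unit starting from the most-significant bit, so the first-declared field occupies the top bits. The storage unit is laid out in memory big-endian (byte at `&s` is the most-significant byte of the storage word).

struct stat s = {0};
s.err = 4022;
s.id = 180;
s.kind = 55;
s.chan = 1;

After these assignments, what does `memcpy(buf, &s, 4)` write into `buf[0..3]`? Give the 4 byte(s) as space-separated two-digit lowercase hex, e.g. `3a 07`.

0f b6 5a 6f

err (16b) val=4022 bits=0xfb6 at bit 16: 0x0fb60000
id (9b) val=180 bits=0xb4 at bit 7: 0x0fb65a00
kind (6b) val=55 bits=0x37 at bit 1: 0x0fb65a6e
chan (1b) val=1 bits=0x1 at bit 0: 0x0fb65a6f
word = 0x0fb65a6f → big-endian bytes:
  [0]=0x0f  [1]=0xb6  [2]=0x5a  [3]=0x6f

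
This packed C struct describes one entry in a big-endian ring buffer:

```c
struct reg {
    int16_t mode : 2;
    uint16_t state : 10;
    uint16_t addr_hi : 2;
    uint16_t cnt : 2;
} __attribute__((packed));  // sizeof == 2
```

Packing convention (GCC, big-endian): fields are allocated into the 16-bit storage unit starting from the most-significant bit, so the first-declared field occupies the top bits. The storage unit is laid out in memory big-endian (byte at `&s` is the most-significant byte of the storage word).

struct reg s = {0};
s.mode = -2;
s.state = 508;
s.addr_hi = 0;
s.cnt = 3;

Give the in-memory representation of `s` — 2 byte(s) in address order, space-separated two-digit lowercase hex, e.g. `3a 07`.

mode (2b) val=-2 bits=0x2 at bit 14: 0x8000
state (10b) val=508 bits=0x1fc at bit 4: 0x9fc0
addr_hi (2b) val=0 bits=0x0 at bit 2: 0x9fc0
cnt (2b) val=3 bits=0x3 at bit 0: 0x9fc3
word = 0x9fc3 → big-endian bytes:
  [0]=0x9f  [1]=0xc3

9f c3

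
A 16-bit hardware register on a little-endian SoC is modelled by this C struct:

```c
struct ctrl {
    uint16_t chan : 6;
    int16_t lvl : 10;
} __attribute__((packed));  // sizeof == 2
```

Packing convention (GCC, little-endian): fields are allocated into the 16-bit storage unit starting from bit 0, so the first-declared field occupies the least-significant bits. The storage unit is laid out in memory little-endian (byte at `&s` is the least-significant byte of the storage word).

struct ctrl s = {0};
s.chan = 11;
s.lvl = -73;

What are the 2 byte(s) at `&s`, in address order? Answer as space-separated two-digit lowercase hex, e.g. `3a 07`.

chan:6 = 11 → 0xb << 0 → word 0x000b
lvl:10 = -73 → 0x3b7 << 6 → word 0xedcb
word = 0xedcb → little-endian bytes:
  [0]=0xcb  [1]=0xed

cb ed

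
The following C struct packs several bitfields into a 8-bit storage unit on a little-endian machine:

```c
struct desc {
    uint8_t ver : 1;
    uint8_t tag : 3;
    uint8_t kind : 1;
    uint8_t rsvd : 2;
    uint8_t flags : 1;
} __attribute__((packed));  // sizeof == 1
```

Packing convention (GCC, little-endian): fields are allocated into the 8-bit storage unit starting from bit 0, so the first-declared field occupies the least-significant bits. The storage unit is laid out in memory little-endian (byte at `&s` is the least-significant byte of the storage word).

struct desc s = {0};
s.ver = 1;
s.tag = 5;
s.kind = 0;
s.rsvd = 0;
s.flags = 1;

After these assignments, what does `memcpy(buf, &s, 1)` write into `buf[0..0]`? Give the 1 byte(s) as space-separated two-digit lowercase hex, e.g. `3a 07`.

ver (1b) val=1 bits=0x1 at bit 0: 0x01
tag (3b) val=5 bits=0x5 at bit 1: 0x0b
kind (1b) val=0 bits=0x0 at bit 4: 0x0b
rsvd (2b) val=0 bits=0x0 at bit 5: 0x0b
flags (1b) val=1 bits=0x1 at bit 7: 0x8b
word = 0x8b → little-endian bytes:
  [0]=0x8b

8b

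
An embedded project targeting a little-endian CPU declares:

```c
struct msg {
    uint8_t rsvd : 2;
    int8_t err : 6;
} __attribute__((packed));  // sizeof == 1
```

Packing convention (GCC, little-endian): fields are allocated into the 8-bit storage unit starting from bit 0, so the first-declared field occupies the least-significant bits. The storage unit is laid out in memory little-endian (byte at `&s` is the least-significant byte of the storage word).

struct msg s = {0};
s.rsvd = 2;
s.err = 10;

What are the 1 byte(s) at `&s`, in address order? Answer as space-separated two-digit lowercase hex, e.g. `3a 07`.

rsvd (2b) val=2 bits=0x2 at bit 0: 0x02
err (6b) val=10 bits=0xa at bit 2: 0x2a
word = 0x2a → little-endian bytes:
  [0]=0x2a

2a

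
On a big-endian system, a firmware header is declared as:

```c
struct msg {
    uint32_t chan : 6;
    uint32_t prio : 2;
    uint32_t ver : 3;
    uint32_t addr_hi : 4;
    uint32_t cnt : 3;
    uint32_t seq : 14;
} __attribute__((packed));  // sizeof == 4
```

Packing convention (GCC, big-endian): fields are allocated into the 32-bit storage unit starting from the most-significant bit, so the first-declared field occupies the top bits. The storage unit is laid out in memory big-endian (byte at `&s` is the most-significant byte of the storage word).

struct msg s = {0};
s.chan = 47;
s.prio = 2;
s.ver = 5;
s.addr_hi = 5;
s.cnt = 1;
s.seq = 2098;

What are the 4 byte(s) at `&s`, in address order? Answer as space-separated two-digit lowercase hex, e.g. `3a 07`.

be aa 48 32

[26+:6] chan=47 & 0x3f = 0x2f; word=0xbc000000
[24+:2] prio=2 & 0x3 = 0x2; word=0xbe000000
[21+:3] ver=5 & 0x7 = 0x5; word=0xbea00000
[17+:4] addr_hi=5 & 0xf = 0x5; word=0xbeaa0000
[14+:3] cnt=1 & 0x7 = 0x1; word=0xbeaa4000
[0+:14] seq=2098 & 0x3fff = 0x832; word=0xbeaa4832
word = 0xbeaa4832 → big-endian bytes:
  [0]=0xbe  [1]=0xaa  [2]=0x48  [3]=0x32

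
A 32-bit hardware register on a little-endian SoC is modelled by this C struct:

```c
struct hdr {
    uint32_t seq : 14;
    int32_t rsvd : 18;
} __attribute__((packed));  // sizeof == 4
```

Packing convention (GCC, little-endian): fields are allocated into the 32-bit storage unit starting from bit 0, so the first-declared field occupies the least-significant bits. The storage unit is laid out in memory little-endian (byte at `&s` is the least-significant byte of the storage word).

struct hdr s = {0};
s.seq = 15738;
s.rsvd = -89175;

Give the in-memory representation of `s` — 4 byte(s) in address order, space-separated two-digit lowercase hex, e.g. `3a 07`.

7a 7d ea a8

seq:14 = 15738 → 0x3d7a << 0 → word 0x00003d7a
rsvd:18 = -89175 → 0x2a3a9 << 14 → word 0xa8ea7d7a
word = 0xa8ea7d7a → little-endian bytes:
  [0]=0x7a  [1]=0x7d  [2]=0xea  [3]=0xa8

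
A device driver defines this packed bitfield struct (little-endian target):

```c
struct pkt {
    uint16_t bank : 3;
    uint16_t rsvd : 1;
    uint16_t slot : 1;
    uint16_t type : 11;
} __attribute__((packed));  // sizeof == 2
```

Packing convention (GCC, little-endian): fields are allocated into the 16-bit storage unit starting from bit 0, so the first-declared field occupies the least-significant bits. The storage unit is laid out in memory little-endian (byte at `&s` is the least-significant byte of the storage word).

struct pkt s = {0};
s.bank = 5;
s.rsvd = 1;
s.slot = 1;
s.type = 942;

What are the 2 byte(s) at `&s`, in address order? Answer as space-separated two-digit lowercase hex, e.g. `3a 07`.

dd 75

bank (3b) val=5 bits=0x5 at bit 0: 0x0005
rsvd (1b) val=1 bits=0x1 at bit 3: 0x000d
slot (1b) val=1 bits=0x1 at bit 4: 0x001d
type (11b) val=942 bits=0x3ae at bit 5: 0x75dd
word = 0x75dd → little-endian bytes:
  [0]=0xdd  [1]=0x75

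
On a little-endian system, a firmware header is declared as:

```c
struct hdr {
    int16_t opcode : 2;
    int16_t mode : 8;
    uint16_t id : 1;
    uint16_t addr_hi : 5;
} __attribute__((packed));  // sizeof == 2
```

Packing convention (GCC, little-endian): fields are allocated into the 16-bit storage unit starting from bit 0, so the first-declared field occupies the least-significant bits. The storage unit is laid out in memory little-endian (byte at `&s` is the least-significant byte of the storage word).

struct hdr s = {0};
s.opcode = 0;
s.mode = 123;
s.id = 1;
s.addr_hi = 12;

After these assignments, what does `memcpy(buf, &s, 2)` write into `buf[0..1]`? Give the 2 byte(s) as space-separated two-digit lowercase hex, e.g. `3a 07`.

opcode (2b) val=0 bits=0x0 at bit 0: 0x0000
mode (8b) val=123 bits=0x7b at bit 2: 0x01ec
id (1b) val=1 bits=0x1 at bit 10: 0x05ec
addr_hi (5b) val=12 bits=0xc at bit 11: 0x65ec
word = 0x65ec → little-endian bytes:
  [0]=0xec  [1]=0x65

ec 65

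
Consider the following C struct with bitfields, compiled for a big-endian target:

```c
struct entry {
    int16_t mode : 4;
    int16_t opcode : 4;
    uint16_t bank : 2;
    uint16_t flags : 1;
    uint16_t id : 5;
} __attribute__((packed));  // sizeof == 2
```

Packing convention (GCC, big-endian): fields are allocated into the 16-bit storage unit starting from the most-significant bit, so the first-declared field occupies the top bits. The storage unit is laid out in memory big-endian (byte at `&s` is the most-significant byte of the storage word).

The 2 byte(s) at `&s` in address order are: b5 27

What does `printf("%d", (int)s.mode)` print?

-5

[0]=0xb5 [1]=0x27 (big-endian) → word 0xb527
mode:4 @ bit 12 → (0xb527>>12)&0xf = 0xb  ←
opcode:4 @ bit 8 → (0xb527>>8)&0xf = 0x5
bank:2 @ bit 6 → (0xb527>>6)&0x3 = 0x0
flags:1 @ bit 5 → (0xb527>>5)&0x1 = 0x1
id:5 @ bit 0 → (0xb527>>0)&0x1f = 0x7
mode signed 4b, MSB=1: 11 - 16 = -5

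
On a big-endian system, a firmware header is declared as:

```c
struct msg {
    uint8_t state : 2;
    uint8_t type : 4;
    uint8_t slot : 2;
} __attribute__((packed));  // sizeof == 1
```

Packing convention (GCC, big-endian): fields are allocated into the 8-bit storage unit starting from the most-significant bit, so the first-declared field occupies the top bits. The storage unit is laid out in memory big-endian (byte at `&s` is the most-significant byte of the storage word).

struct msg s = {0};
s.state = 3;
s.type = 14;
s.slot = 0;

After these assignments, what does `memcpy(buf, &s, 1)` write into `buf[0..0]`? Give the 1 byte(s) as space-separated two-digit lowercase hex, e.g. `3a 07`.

state (2b) val=3 bits=0x3 at bit 6: 0xc0
type (4b) val=14 bits=0xe at bit 2: 0xf8
slot (2b) val=0 bits=0x0 at bit 0: 0xf8
word = 0xf8 → big-endian bytes:
  [0]=0xf8

f8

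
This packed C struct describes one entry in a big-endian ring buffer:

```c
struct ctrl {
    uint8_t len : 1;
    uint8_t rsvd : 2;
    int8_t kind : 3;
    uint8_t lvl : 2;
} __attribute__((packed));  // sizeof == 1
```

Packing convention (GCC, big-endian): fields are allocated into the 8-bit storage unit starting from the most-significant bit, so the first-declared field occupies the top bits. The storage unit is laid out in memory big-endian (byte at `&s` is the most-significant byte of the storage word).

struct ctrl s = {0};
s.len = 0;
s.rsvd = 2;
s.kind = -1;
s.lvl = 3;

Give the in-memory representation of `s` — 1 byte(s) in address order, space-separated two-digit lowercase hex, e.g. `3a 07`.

5f

len (1b) val=0 bits=0x0 at bit 7: 0x00
rsvd (2b) val=2 bits=0x2 at bit 5: 0x40
kind (3b) val=-1 bits=0x7 at bit 2: 0x5c
lvl (2b) val=3 bits=0x3 at bit 0: 0x5f
word = 0x5f → big-endian bytes:
  [0]=0x5f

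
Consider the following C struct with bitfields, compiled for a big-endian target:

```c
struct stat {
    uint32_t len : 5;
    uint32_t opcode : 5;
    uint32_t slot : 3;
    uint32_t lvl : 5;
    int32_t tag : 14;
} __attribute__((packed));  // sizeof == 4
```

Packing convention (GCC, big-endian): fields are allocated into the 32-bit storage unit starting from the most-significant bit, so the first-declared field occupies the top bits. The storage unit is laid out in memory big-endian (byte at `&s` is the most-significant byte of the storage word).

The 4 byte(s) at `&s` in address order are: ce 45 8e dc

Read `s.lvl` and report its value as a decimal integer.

22

[0]=0xce [1]=0x45 [2]=0x8e [3]=0xdc (big-endian) → word 0xce458edc
len:5 @ bit 27 → (0xce458edc>>27)&0x1f = 0x19
opcode:5 @ bit 22 → (0xce458edc>>22)&0x1f = 0x19
slot:3 @ bit 19 → (0xce458edc>>19)&0x7 = 0x0
lvl:5 @ bit 14 → (0xce458edc>>14)&0x1f = 0x16  ←
tag:14 @ bit 0 → (0xce458edc>>0)&0x3fff = 0xedc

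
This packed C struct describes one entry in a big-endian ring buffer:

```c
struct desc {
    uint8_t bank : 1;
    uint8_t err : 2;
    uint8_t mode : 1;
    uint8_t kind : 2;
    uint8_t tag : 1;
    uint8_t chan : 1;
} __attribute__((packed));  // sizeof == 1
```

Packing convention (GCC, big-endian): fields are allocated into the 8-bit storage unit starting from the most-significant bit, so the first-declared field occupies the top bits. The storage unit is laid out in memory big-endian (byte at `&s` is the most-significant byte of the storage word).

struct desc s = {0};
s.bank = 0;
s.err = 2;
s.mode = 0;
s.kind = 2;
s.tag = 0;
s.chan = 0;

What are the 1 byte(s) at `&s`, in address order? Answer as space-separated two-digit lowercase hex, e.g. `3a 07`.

[7+:1] bank=0 & 0x1 = 0x0; word=0x00
[5+:2] err=2 & 0x3 = 0x2; word=0x40
[4+:1] mode=0 & 0x1 = 0x0; word=0x40
[2+:2] kind=2 & 0x3 = 0x2; word=0x48
[1+:1] tag=0 & 0x1 = 0x0; word=0x48
[0+:1] chan=0 & 0x1 = 0x0; word=0x48
word = 0x48 → big-endian bytes:
  [0]=0x48

48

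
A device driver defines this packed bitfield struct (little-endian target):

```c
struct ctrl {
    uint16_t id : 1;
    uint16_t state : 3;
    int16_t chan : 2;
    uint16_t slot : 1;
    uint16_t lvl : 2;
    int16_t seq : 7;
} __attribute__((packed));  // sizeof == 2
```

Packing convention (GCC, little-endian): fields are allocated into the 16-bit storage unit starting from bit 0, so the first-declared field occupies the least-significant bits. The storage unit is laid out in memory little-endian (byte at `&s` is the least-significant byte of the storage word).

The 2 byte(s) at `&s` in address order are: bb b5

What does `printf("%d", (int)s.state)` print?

5

[0]=0xbb [1]=0xb5 (little-endian) → word 0xb5bb
id:1 @ bit 0 → (0xb5bb>>0)&0x1 = 0x1
state:3 @ bit 1 → (0xb5bb>>1)&0x7 = 0x5  ←
chan:2 @ bit 4 → (0xb5bb>>4)&0x3 = 0x3
slot:1 @ bit 6 → (0xb5bb>>6)&0x1 = 0x0
lvl:2 @ bit 7 → (0xb5bb>>7)&0x3 = 0x3
seq:7 @ bit 9 → (0xb5bb>>9)&0x7f = 0x5a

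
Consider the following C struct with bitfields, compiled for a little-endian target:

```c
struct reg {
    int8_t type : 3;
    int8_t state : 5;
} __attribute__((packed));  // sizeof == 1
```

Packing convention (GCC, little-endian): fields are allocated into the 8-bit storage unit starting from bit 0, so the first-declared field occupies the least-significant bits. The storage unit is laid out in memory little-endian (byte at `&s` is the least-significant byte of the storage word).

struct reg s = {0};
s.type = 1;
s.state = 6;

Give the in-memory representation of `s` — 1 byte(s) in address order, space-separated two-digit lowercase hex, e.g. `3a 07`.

31

[0+:3] type=1 & 0x7 = 0x1; word=0x01
[3+:5] state=6 & 0x1f = 0x6; word=0x31
word = 0x31 → little-endian bytes:
  [0]=0x31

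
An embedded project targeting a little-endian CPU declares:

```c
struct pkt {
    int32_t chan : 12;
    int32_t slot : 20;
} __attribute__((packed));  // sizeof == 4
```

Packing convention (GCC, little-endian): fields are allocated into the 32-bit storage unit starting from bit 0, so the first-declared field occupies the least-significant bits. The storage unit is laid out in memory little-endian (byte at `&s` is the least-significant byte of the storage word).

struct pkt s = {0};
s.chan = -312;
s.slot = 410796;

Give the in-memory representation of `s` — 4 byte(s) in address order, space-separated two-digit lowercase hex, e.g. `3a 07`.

[0+:12] chan=-312 & 0xfff = 0xec8; word=0x00000ec8
[12+:20] slot=410796 & 0xfffff = 0x644ac; word=0x644acec8
word = 0x644acec8 → little-endian bytes:
  [0]=0xc8  [1]=0xce  [2]=0x4a  [3]=0x64

c8 ce 4a 64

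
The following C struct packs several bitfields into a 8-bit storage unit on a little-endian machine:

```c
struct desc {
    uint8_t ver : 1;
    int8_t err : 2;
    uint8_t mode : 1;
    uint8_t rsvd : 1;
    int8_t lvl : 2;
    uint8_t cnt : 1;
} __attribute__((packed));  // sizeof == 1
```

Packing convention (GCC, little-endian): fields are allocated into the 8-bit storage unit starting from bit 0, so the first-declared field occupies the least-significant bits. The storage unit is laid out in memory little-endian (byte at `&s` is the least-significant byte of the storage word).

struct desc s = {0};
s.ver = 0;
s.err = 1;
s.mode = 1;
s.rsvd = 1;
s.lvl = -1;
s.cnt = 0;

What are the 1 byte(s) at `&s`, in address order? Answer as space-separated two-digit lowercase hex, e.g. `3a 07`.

7a

ver:1 = 0 → 0x0 << 0 → word 0x00
err:2 = 1 → 0x1 << 1 → word 0x02
mode:1 = 1 → 0x1 << 3 → word 0x0a
rsvd:1 = 1 → 0x1 << 4 → word 0x1a
lvl:2 = -1 → 0x3 << 5 → word 0x7a
cnt:1 = 0 → 0x0 << 7 → word 0x7a
word = 0x7a → little-endian bytes:
  [0]=0x7a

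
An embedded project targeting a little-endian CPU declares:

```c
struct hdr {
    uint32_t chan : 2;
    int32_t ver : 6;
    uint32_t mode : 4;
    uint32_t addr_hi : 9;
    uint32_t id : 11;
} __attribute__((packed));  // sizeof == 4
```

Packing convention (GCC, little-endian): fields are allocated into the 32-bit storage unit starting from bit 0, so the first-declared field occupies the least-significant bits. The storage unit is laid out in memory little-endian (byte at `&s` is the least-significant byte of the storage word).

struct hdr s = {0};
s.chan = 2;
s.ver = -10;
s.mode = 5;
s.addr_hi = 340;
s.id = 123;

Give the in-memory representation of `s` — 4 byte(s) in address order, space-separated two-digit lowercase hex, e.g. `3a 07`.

chan (2b) val=2 bits=0x2 at bit 0: 0x00000002
ver (6b) val=-10 bits=0x36 at bit 2: 0x000000da
mode (4b) val=5 bits=0x5 at bit 8: 0x000005da
addr_hi (9b) val=340 bits=0x154 at bit 12: 0x001545da
id (11b) val=123 bits=0x7b at bit 21: 0x0f7545da
word = 0x0f7545da → little-endian bytes:
  [0]=0xda  [1]=0x45  [2]=0x75  [3]=0x0f

da 45 75 0f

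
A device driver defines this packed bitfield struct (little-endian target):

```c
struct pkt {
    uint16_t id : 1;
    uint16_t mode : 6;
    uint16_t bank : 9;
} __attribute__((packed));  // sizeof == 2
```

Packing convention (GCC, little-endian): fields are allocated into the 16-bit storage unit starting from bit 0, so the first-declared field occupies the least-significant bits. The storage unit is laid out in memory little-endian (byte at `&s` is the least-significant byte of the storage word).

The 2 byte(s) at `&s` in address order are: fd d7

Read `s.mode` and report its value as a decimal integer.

[0]=0xfd [1]=0xd7 (little-endian) → word 0xd7fd
id [0+:1] = (word>>0) & 0x1 = 1
mode [1+:6] = (word>>1) & 0x3f = 62  ←
bank [7+:9] = (word>>7) & 0x1ff = 431

62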